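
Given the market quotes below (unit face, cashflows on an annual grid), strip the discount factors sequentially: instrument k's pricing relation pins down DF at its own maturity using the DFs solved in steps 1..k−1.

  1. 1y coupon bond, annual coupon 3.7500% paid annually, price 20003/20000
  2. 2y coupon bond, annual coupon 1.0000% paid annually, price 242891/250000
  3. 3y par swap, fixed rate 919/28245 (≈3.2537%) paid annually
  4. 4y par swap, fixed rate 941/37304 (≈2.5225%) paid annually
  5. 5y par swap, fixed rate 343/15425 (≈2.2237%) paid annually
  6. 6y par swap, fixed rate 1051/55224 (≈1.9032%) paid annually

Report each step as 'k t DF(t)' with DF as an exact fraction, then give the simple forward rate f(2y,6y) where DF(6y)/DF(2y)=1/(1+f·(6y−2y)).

step 1 [1y] bond c/1=3/80: DF=(20003/20000 − 3/80·(0))/(1+3/80) = 241/250 ≈ 0.964000
step 2 [2y] bond c/1=1/100: DF=(242891/250000 − 1/100·(0.964000))/(1+1/100) = 2381/2500 ≈ 0.952400
step 3 [3y] swap r/1=919/28245: DF=(1 − 919/28245·(0.964000+0.952400))/(1+919/28245) = 9081/10000 ≈ 0.908100
step 4 [4y] swap r/1=941/37304: DF=(1 − 941/37304·(0.964000+0.952400+0.908100))/(1+941/37304) = 9059/10000 ≈ 0.905900
step 5 [5y] swap r/1=343/15425: DF=(1 − 343/15425·(0.964000+0.952400+0.908100+0.905900))/(1+343/15425) = 8971/10000 ≈ 0.897100
step 6 [6y] swap r/1=1051/55224: DF=(1 − 1051/55224·(0.964000+0.952400+0.908100+0.905900+0.897100))/(1+1051/55224) = 8949/10000 ≈ 0.894900

1 1 241/250
2 2 2381/2500
3 3 9081/10000
4 4 9059/10000
5 5 8971/10000
6 6 8949/10000
f(2y,6y) = ((2381/2500)/(8949/10000) − 1)/(4) = 575/35796 ≈ 1.6063%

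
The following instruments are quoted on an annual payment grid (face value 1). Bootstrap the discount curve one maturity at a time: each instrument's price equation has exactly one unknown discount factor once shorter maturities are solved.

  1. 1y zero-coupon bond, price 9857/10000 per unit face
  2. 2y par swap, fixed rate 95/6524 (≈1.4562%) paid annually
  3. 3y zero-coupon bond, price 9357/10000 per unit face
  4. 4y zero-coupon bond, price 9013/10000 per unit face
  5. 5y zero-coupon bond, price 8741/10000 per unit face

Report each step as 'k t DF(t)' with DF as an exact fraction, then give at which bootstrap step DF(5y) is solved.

1 1 9857/10000
2 2 1943/2000
3 3 9357/10000
4 4 9013/10000
5 5 8741/10000
DF(5y) is solved at step 5

step 1 [1y] zero: DF = P = 9857/10000 ≈ 0.985700
step 2 [2y] swap r/1=95/6524: DF=(1 − 95/6524·(0.985700))/(1+95/6524) = 1943/2000 ≈ 0.971500
step 3 [3y] zero: DF = P = 9357/10000 ≈ 0.935700
step 4 [4y] zero: DF = P = 9013/10000 ≈ 0.901300
step 5 [5y] zero: DF = P = 8741/10000 ≈ 0.874100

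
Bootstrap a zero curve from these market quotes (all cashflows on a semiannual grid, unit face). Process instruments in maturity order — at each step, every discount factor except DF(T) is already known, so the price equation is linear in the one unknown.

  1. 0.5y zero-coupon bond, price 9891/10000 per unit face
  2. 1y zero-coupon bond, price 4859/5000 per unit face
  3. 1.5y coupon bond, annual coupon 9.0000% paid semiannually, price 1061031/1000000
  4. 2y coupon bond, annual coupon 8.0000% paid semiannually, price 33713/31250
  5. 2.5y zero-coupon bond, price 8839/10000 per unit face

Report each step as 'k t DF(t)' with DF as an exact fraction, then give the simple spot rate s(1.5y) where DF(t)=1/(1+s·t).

step 1 [0.5y] zero: DF = P = 9891/10000 ≈ 0.989100
step 2 [1y] zero: DF = P = 4859/5000 ≈ 0.971800
step 3 [1.5y] bond c/2=9/200: DF=(1061031/1000000 − 9/200·(0.989100+0.971800))/(1+9/200) = 9309/10000 ≈ 0.930900
step 4 [2y] bond c/2=1/25: DF=(33713/31250 − 1/25·(0.989100+0.971800+0.930900))/(1+1/25) = 9261/10000 ≈ 0.926100
step 5 [2.5y] zero: DF = P = 8839/10000 ≈ 0.883900

1 1/2 9891/10000
2 1 4859/5000
3 3/2 9309/10000
4 2 9261/10000
5 5/2 8839/10000
s(1.5y) = (1/(9309/10000) − 1)/(3/2) = 1382/27927 ≈ 4.9486%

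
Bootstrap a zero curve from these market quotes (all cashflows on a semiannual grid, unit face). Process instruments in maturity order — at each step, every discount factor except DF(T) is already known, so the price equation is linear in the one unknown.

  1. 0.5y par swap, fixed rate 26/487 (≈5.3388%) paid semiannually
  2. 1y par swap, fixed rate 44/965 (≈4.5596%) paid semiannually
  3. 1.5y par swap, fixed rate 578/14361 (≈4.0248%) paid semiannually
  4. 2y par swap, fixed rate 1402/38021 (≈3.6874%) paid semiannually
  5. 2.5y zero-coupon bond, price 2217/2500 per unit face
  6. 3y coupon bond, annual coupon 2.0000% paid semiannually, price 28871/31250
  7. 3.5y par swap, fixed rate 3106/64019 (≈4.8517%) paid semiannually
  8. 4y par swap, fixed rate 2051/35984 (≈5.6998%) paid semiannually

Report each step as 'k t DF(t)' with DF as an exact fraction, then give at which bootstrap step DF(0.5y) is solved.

1 1/2 487/500
2 1 239/250
3 3/2 4711/5000
4 2 9299/10000
5 5/2 2217/2500
6 3 8683/10000
7 7/2 8447/10000
8 4 7949/10000
DF(0.5y) is solved at step 1

step 1 [0.5y] swap r/2=13/487: DF=(1 − 13/487·(0))/(1+13/487) = 487/500 ≈ 0.974000
step 2 [1y] swap r/2=22/965: DF=(1 − 22/965·(0.974000))/(1+22/965) = 239/250 ≈ 0.956000
step 3 [1.5y] swap r/2=289/14361: DF=(1 − 289/14361·(0.974000+0.956000))/(1+289/14361) = 4711/5000 ≈ 0.942200
step 4 [2y] swap r/2=701/38021: DF=(1 − 701/38021·(0.974000+0.956000+0.942200))/(1+701/38021) = 9299/10000 ≈ 0.929900
step 5 [2.5y] zero: DF = P = 2217/2500 ≈ 0.886800
step 6 [3y] bond c/2=1/100: DF=(28871/31250 − 1/100·(0.974000+0.956000+0.942200+0.929900+0.886800))/(1+1/100) = 8683/10000 ≈ 0.868300
step 7 [3.5y] swap r/2=1553/64019: DF=(1 − 1553/64019·(0.974000+0.956000+0.942200+0.929900+0.886800+0.868300))/(1+1553/64019) = 8447/10000 ≈ 0.844700
step 8 [4y] swap r/2=2051/71968: DF=(1 − 2051/71968·(0.974000+0.956000+0.942200+0.929900+0.886800+0.868300+0.844700))/(1+2051/71968) = 7949/10000 ≈ 0.794900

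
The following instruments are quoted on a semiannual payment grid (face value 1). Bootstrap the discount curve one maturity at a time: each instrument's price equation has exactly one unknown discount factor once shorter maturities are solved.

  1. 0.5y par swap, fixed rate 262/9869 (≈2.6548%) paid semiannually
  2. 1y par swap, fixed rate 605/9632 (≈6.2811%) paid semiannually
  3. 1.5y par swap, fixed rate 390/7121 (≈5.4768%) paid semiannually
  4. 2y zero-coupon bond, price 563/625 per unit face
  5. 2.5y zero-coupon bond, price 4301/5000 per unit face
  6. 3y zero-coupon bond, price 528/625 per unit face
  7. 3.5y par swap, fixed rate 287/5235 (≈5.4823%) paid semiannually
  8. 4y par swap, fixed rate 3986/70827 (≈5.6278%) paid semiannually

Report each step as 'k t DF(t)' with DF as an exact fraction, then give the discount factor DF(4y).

1 1/2 9869/10000
2 1 1879/2000
3 3/2 461/500
4 2 563/625
5 5/2 4301/5000
6 3 528/625
7 7/2 4139/5000
8 4 8007/10000
DF(4y) = 8007/10000 ≈ 0.800700

step 1 [0.5y] swap r/2=131/9869: DF=(1 − 131/9869·(0))/(1+131/9869) = 9869/10000 ≈ 0.986900
step 2 [1y] swap r/2=605/19264: DF=(1 − 605/19264·(0.986900))/(1+605/19264) = 1879/2000 ≈ 0.939500
step 3 [1.5y] swap r/2=195/7121: DF=(1 − 195/7121·(0.986900+0.939500))/(1+195/7121) = 461/500 ≈ 0.922000
step 4 [2y] zero: DF = P = 563/625 ≈ 0.900800
step 5 [2.5y] zero: DF = P = 4301/5000 ≈ 0.860200
step 6 [3y] zero: DF = P = 528/625 ≈ 0.844800
step 7 [3.5y] swap r/2=287/10470: DF=(1 − 287/10470·(0.986900+0.939500+0.922000+0.900800+0.860200+0.844800))/(1+287/10470) = 4139/5000 ≈ 0.827800
step 8 [4y] swap r/2=1993/70827: DF=(1 − 1993/70827·(0.986900+0.939500+0.922000+0.900800+0.860200+0.844800+0.827800))/(1+1993/70827) = 8007/10000 ≈ 0.800700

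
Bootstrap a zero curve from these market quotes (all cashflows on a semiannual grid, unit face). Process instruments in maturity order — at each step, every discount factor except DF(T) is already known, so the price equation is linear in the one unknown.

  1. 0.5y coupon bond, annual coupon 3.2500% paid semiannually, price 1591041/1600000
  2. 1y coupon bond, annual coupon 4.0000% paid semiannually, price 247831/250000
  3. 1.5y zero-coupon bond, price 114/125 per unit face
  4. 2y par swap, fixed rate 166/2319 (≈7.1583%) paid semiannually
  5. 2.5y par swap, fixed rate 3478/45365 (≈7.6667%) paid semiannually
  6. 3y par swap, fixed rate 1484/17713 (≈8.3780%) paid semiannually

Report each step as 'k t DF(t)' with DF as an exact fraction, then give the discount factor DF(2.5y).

step 1 [0.5y] bond c/2=13/800: DF=(1591041/1600000 − 13/800·(0))/(1+13/800) = 1957/2000 ≈ 0.978500
step 2 [1y] bond c/2=1/50: DF=(247831/250000 − 1/50·(0.978500))/(1+1/50) = 9527/10000 ≈ 0.952700
step 3 [1.5y] zero: DF = P = 114/125 ≈ 0.912000
step 4 [2y] swap r/2=83/2319: DF=(1 − 83/2319·(0.978500+0.952700+0.912000))/(1+83/2319) = 542/625 ≈ 0.867200
step 5 [2.5y] swap r/2=1739/45365: DF=(1 − 1739/45365·(0.978500+0.952700+0.912000+0.867200))/(1+1739/45365) = 8261/10000 ≈ 0.826100
step 6 [3y] swap r/2=742/17713: DF=(1 − 742/17713·(0.978500+0.952700+0.912000+0.867200+0.826100))/(1+742/17713) = 3887/5000 ≈ 0.777400

1 1/2 1957/2000
2 1 9527/10000
3 3/2 114/125
4 2 542/625
5 5/2 8261/10000
6 3 3887/5000
DF(2.5y) = 8261/10000 ≈ 0.826100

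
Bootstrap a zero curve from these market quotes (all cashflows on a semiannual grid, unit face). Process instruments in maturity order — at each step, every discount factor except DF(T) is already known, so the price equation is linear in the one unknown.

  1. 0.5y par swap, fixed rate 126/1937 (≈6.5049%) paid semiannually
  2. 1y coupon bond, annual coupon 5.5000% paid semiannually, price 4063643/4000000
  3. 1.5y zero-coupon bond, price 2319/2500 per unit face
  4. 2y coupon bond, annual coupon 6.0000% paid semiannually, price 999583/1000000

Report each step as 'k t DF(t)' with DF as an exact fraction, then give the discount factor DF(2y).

1 1/2 1937/2000
2 1 2407/2500
3 3/2 2319/2500
4 2 1109/1250
DF(2y) = 1109/1250 ≈ 0.887200

step 1 [0.5y] swap r/2=63/1937: DF=(1 − 63/1937·(0))/(1+63/1937) = 1937/2000 ≈ 0.968500
step 2 [1y] bond c/2=11/400: DF=(4063643/4000000 − 11/400·(0.968500))/(1+11/400) = 2407/2500 ≈ 0.962800
step 3 [1.5y] zero: DF = P = 2319/2500 ≈ 0.927600
step 4 [2y] bond c/2=3/100: DF=(999583/1000000 − 3/100·(0.968500+0.962800+0.927600))/(1+3/100) = 1109/1250 ≈ 0.887200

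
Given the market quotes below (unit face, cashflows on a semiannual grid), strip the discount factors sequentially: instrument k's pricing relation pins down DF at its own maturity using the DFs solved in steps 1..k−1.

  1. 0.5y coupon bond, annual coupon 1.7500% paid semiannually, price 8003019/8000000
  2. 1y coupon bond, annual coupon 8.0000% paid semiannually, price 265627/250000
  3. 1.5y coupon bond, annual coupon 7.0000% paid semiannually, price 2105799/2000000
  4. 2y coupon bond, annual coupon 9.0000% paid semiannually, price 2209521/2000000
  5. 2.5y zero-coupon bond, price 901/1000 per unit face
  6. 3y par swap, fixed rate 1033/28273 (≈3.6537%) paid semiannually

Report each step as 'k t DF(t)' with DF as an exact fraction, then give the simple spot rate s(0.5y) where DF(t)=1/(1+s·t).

step 1 [0.5y] bond c/2=7/800: DF=(8003019/8000000 − 7/800·(0))/(1+7/800) = 9917/10000 ≈ 0.991700
step 2 [1y] bond c/2=1/25: DF=(265627/250000 − 1/25·(0.991700))/(1+1/25) = 1967/2000 ≈ 0.983500
step 3 [1.5y] bond c/2=7/200: DF=(2105799/2000000 − 7/200·(0.991700+0.983500))/(1+7/200) = 1901/2000 ≈ 0.950500
step 4 [2y] bond c/2=9/200: DF=(2209521/2000000 − 9/200·(0.991700+0.983500+0.950500))/(1+9/200) = 582/625 ≈ 0.931200
step 5 [2.5y] zero: DF = P = 901/1000 ≈ 0.901000
step 6 [3y] swap r/2=1033/56546: DF=(1 − 1033/56546·(0.991700+0.983500+0.950500+0.931200+0.901000))/(1+1033/56546) = 8967/10000 ≈ 0.896700

1 1/2 9917/10000
2 1 1967/2000
3 3/2 1901/2000
4 2 582/625
5 5/2 901/1000
6 3 8967/10000
s(0.5y) = (1/(9917/10000) − 1)/(1/2) = 166/9917 ≈ 1.6739%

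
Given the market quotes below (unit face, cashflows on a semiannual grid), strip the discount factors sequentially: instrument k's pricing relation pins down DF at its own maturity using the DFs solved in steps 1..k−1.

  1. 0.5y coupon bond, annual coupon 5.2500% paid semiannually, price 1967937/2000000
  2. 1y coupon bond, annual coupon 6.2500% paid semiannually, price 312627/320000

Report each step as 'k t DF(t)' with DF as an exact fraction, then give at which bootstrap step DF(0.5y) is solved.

step 1 [0.5y] bond c/2=21/800: DF=(1967937/2000000 − 21/800·(0))/(1+21/800) = 2397/2500 ≈ 0.958800
step 2 [1y] bond c/2=1/32: DF=(312627/320000 − 1/32·(0.958800))/(1+1/32) = 9183/10000 ≈ 0.918300

1 1/2 2397/2500
2 1 9183/10000
DF(0.5y) is solved at step 1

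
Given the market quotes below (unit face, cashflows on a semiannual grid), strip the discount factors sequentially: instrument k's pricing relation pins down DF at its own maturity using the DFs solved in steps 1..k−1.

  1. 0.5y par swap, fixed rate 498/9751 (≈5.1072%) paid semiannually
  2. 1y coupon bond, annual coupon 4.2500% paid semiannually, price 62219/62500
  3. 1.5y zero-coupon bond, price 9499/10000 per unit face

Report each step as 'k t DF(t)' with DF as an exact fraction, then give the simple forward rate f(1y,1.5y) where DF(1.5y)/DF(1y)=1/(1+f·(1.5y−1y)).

1 1/2 9751/10000
2 1 1909/2000
3 3/2 9499/10000
f(1y,1.5y) = ((1909/2000)/(9499/10000) − 1)/(1/2) = 4/413 ≈ 0.9685%

step 1 [0.5y] swap r/2=249/9751: DF=(1 − 249/9751·(0))/(1+249/9751) = 9751/10000 ≈ 0.975100
step 2 [1y] bond c/2=17/800: DF=(62219/62500 − 17/800·(0.975100))/(1+17/800) = 1909/2000 ≈ 0.954500
step 3 [1.5y] zero: DF = P = 9499/10000 ≈ 0.949900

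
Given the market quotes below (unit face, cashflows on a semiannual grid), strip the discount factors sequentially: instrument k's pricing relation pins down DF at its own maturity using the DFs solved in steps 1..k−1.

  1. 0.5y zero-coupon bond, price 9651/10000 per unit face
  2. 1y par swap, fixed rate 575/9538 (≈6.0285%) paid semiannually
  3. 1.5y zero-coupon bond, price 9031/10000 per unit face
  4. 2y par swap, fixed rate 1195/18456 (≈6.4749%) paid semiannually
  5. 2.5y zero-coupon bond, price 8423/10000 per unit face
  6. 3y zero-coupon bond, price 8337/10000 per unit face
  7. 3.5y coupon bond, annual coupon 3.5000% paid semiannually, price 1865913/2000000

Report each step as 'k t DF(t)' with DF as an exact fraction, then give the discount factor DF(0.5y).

step 1 [0.5y] zero: DF = P = 9651/10000 ≈ 0.965100
step 2 [1y] swap r/2=575/19076: DF=(1 − 575/19076·(0.965100))/(1+575/19076) = 377/400 ≈ 0.942500
step 3 [1.5y] zero: DF = P = 9031/10000 ≈ 0.903100
step 4 [2y] swap r/2=1195/36912: DF=(1 − 1195/36912·(0.965100+0.942500+0.903100))/(1+1195/36912) = 1761/2000 ≈ 0.880500
step 5 [2.5y] zero: DF = P = 8423/10000 ≈ 0.842300
step 6 [3y] zero: DF = P = 8337/10000 ≈ 0.833700
step 7 [3.5y] bond c/2=7/400: DF=(1865913/2000000 − 7/400·(0.965100+0.942500+0.903100+0.880500+0.842300+0.833700))/(1+7/400) = 4123/5000 ≈ 0.824600

1 1/2 9651/10000
2 1 377/400
3 3/2 9031/10000
4 2 1761/2000
5 5/2 8423/10000
6 3 8337/10000
7 7/2 4123/5000
DF(0.5y) = 9651/10000 ≈ 0.965100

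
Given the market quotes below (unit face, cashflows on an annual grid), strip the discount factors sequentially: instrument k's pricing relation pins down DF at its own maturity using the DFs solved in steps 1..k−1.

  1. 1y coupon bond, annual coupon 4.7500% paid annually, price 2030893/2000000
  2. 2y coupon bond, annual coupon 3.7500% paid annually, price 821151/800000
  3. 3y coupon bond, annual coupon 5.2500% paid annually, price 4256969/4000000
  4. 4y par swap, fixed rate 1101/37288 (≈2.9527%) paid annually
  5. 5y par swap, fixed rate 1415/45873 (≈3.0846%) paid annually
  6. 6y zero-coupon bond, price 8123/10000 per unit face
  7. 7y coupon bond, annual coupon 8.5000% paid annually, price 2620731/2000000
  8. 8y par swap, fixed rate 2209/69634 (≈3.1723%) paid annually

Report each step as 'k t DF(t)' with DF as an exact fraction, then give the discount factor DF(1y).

1 1 4847/5000
2 2 9543/10000
3 3 572/625
4 4 8899/10000
5 5 1717/2000
6 6 8123/10000
7 7 7847/10000
8 8 7791/10000
DF(1y) = 4847/5000 ≈ 0.969400

step 1 [1y] bond c/1=19/400: DF=(2030893/2000000 − 19/400·(0))/(1+19/400) = 4847/5000 ≈ 0.969400
step 2 [2y] bond c/1=3/80: DF=(821151/800000 − 3/80·(0.969400))/(1+3/80) = 9543/10000 ≈ 0.954300
step 3 [3y] bond c/1=21/400: DF=(4256969/4000000 − 21/400·(0.969400+0.954300))/(1+21/400) = 572/625 ≈ 0.915200
step 4 [4y] swap r/1=1101/37288: DF=(1 − 1101/37288·(0.969400+0.954300+0.915200))/(1+1101/37288) = 8899/10000 ≈ 0.889900
step 5 [5y] swap r/1=1415/45873: DF=(1 − 1415/45873·(0.969400+0.954300+0.915200+0.889900))/(1+1415/45873) = 1717/2000 ≈ 0.858500
step 6 [6y] zero: DF = P = 8123/10000 ≈ 0.812300
step 7 [7y] bond c/1=17/200: DF=(2620731/2000000 − 17/200·(0.969400+0.954300+0.915200+0.889900+0.858500+0.812300))/(1+17/200) = 7847/10000 ≈ 0.784700
step 8 [8y] swap r/1=2209/69634: DF=(1 − 2209/69634·(0.969400+0.954300+0.915200+0.889900+0.858500+0.812300+0.784700))/(1+2209/69634) = 7791/10000 ≈ 0.779100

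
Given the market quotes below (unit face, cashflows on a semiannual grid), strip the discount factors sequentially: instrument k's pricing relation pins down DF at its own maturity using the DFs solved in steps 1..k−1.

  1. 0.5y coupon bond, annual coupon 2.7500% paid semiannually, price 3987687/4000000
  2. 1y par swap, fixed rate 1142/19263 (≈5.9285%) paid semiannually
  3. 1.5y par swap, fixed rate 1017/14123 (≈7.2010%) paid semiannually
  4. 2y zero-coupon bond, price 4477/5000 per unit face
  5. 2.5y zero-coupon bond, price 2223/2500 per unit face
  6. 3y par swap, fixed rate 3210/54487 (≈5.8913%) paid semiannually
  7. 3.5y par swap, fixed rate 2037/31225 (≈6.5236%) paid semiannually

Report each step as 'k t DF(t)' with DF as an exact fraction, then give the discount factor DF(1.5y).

step 1 [0.5y] bond c/2=11/800: DF=(3987687/4000000 − 11/800·(0))/(1+11/800) = 4917/5000 ≈ 0.983400
step 2 [1y] swap r/2=571/19263: DF=(1 − 571/19263·(0.983400))/(1+571/19263) = 9429/10000 ≈ 0.942900
step 3 [1.5y] swap r/2=1017/28246: DF=(1 − 1017/28246·(0.983400+0.942900))/(1+1017/28246) = 8983/10000 ≈ 0.898300
step 4 [2y] zero: DF = P = 4477/5000 ≈ 0.895400
step 5 [2.5y] zero: DF = P = 2223/2500 ≈ 0.889200
step 6 [3y] swap r/2=1605/54487: DF=(1 − 1605/54487·(0.983400+0.942900+0.898300+0.895400+0.889200))/(1+1605/54487) = 1679/2000 ≈ 0.839500
step 7 [3.5y] swap r/2=2037/62450: DF=(1 − 2037/62450·(0.983400+0.942900+0.898300+0.895400+0.889200+0.839500))/(1+2037/62450) = 7963/10000 ≈ 0.796300

1 1/2 4917/5000
2 1 9429/10000
3 3/2 8983/10000
4 2 4477/5000
5 5/2 2223/2500
6 3 1679/2000
7 7/2 7963/10000
DF(1.5y) = 8983/10000 ≈ 0.898300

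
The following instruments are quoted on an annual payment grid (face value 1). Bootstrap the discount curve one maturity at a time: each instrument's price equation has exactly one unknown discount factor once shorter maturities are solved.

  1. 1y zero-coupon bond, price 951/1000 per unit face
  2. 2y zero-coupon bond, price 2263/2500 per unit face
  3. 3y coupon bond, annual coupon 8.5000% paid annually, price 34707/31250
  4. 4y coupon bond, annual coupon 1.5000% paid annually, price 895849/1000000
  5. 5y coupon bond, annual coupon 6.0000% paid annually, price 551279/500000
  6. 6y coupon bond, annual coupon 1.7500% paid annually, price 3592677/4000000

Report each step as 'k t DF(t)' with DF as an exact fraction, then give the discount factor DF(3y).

1 1 951/1000
2 2 2263/2500
3 3 4391/5000
4 4 4211/5000
5 5 8377/10000
6 6 2017/2500
DF(3y) = 4391/5000 ≈ 0.878200

step 1 [1y] zero: DF = P = 951/1000 ≈ 0.951000
step 2 [2y] zero: DF = P = 2263/2500 ≈ 0.905200
step 3 [3y] bond c/1=17/200: DF=(34707/31250 − 17/200·(0.951000+0.905200))/(1+17/200) = 4391/5000 ≈ 0.878200
step 4 [4y] bond c/1=3/200: DF=(895849/1000000 − 3/200·(0.951000+0.905200+0.878200))/(1+3/200) = 4211/5000 ≈ 0.842200
step 5 [5y] bond c/1=3/50: DF=(551279/500000 − 3/50·(0.951000+0.905200+0.878200+0.842200))/(1+3/50) = 8377/10000 ≈ 0.837700
step 6 [6y] bond c/1=7/400: DF=(3592677/4000000 − 7/400·(0.951000+0.905200+0.878200+0.842200+0.837700))/(1+7/400) = 2017/2500 ≈ 0.806800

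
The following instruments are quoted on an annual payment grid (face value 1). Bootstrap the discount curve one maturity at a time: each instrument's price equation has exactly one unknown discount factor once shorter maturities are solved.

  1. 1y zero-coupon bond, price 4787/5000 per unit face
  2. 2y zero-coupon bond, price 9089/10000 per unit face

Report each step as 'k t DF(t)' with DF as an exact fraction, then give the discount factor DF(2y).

step 1 [1y] zero: DF = P = 4787/5000 ≈ 0.957400
step 2 [2y] zero: DF = P = 9089/10000 ≈ 0.908900

1 1 4787/5000
2 2 9089/10000
DF(2y) = 9089/10000 ≈ 0.908900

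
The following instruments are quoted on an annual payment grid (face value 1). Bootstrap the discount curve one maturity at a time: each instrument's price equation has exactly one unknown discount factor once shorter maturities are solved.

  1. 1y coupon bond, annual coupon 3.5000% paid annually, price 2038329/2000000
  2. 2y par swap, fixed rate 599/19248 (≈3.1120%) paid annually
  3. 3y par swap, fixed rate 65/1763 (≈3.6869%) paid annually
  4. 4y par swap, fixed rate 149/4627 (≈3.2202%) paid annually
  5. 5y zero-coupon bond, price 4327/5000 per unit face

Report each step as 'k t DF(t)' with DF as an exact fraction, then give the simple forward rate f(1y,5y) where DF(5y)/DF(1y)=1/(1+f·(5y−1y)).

step 1 [1y] bond c/1=7/200: DF=(2038329/2000000 − 7/200·(0))/(1+7/200) = 9847/10000 ≈ 0.984700
step 2 [2y] swap r/1=599/19248: DF=(1 − 599/19248·(0.984700))/(1+599/19248) = 9401/10000 ≈ 0.940100
step 3 [3y] swap r/1=65/1763: DF=(1 − 65/1763·(0.984700+0.940100))/(1+65/1763) = 112/125 ≈ 0.896000
step 4 [4y] swap r/1=149/4627: DF=(1 − 149/4627·(0.984700+0.940100+0.896000))/(1+149/4627) = 1101/1250 ≈ 0.880800
step 5 [5y] zero: DF = P = 4327/5000 ≈ 0.865400

1 1 9847/10000
2 2 9401/10000
3 3 112/125
4 4 1101/1250
5 5 4327/5000
f(1y,5y) = ((9847/10000)/(4327/5000) − 1)/(4) = 1193/34616 ≈ 3.4464%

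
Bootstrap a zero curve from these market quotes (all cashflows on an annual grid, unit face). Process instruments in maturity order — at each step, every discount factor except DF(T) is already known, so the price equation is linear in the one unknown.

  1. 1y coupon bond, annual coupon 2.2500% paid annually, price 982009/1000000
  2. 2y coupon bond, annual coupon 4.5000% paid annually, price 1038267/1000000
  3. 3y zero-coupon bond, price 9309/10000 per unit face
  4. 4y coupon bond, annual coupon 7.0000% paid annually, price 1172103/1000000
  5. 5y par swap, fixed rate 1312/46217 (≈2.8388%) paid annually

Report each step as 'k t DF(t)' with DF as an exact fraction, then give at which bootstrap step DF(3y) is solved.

step 1 [1y] bond c/1=9/400: DF=(982009/1000000 − 9/400·(0))/(1+9/400) = 2401/2500 ≈ 0.960400
step 2 [2y] bond c/1=9/200: DF=(1038267/1000000 − 9/200·(0.960400))/(1+9/200) = 4761/5000 ≈ 0.952200
step 3 [3y] zero: DF = P = 9309/10000 ≈ 0.930900
step 4 [4y] bond c/1=7/100: DF=(1172103/1000000 − 7/100·(0.960400+0.952200+0.930900))/(1+7/100) = 4547/5000 ≈ 0.909400
step 5 [5y] swap r/1=1312/46217: DF=(1 − 1312/46217·(0.960400+0.952200+0.930900+0.909400))/(1+1312/46217) = 543/625 ≈ 0.868800

1 1 2401/2500
2 2 4761/5000
3 3 9309/10000
4 4 4547/5000
5 5 543/625
DF(3y) is solved at step 3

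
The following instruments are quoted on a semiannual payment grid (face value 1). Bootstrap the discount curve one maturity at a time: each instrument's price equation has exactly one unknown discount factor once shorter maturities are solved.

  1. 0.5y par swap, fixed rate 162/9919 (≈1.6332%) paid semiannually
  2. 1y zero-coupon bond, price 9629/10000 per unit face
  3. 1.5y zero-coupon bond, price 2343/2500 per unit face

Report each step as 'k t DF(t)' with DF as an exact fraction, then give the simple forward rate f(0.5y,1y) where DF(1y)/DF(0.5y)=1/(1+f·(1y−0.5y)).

step 1 [0.5y] swap r/2=81/9919: DF=(1 − 81/9919·(0))/(1+81/9919) = 9919/10000 ≈ 0.991900
step 2 [1y] zero: DF = P = 9629/10000 ≈ 0.962900
step 3 [1.5y] zero: DF = P = 2343/2500 ≈ 0.937200

1 1/2 9919/10000
2 1 9629/10000
3 3/2 2343/2500
f(0.5y,1y) = ((9919/10000)/(9629/10000) − 1)/(1/2) = 580/9629 ≈ 6.0235%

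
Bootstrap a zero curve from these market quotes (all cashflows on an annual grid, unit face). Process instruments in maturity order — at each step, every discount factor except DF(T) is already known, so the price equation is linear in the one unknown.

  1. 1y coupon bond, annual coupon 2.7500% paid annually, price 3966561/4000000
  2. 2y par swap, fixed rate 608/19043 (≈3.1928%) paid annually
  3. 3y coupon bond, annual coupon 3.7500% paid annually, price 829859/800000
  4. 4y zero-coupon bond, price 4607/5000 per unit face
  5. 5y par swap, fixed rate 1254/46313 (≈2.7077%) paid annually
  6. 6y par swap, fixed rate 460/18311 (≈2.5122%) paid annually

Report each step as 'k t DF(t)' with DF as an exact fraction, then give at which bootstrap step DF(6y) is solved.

step 1 [1y] bond c/1=11/400: DF=(3966561/4000000 − 11/400·(0))/(1+11/400) = 9651/10000 ≈ 0.965100
step 2 [2y] swap r/1=608/19043: DF=(1 − 608/19043·(0.965100))/(1+608/19043) = 587/625 ≈ 0.939200
step 3 [3y] bond c/1=3/80: DF=(829859/800000 − 3/80·(0.965100+0.939200))/(1+3/80) = 931/1000 ≈ 0.931000
step 4 [4y] zero: DF = P = 4607/5000 ≈ 0.921400
step 5 [5y] swap r/1=1254/46313: DF=(1 − 1254/46313·(0.965100+0.939200+0.931000+0.921400))/(1+1254/46313) = 4373/5000 ≈ 0.874600
step 6 [6y] swap r/1=460/18311: DF=(1 − 460/18311·(0.965100+0.939200+0.931000+0.921400+0.874600))/(1+460/18311) = 431/500 ≈ 0.862000

1 1 9651/10000
2 2 587/625
3 3 931/1000
4 4 4607/5000
5 5 4373/5000
6 6 431/500
DF(6y) is solved at step 6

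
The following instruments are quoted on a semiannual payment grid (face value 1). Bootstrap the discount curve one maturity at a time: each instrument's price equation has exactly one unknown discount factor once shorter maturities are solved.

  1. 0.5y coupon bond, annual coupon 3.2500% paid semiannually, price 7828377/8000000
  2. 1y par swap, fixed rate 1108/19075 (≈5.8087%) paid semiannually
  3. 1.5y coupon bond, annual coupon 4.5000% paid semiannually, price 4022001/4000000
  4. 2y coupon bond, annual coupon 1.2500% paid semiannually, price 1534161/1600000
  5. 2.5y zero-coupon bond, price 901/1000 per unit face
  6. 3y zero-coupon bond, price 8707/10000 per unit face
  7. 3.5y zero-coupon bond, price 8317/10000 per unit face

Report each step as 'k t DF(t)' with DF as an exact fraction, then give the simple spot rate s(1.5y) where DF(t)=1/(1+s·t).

step 1 [0.5y] bond c/2=13/800: DF=(7828377/8000000 − 13/800·(0))/(1+13/800) = 9629/10000 ≈ 0.962900
step 2 [1y] swap r/2=554/19075: DF=(1 − 554/19075·(0.962900))/(1+554/19075) = 4723/5000 ≈ 0.944600
step 3 [1.5y] bond c/2=9/400: DF=(4022001/4000000 − 9/400·(0.962900+0.944600))/(1+9/400) = 4707/5000 ≈ 0.941400
step 4 [2y] bond c/2=1/160: DF=(1534161/1600000 − 1/160·(0.962900+0.944600+0.941400))/(1+1/160) = 1169/1250 ≈ 0.935200
step 5 [2.5y] zero: DF = P = 901/1000 ≈ 0.901000
step 6 [3y] zero: DF = P = 8707/10000 ≈ 0.870700
step 7 [3.5y] zero: DF = P = 8317/10000 ≈ 0.831700

1 1/2 9629/10000
2 1 4723/5000
3 3/2 4707/5000
4 2 1169/1250
5 5/2 901/1000
6 3 8707/10000
7 7/2 8317/10000
s(1.5y) = (1/(4707/5000) − 1)/(3/2) = 586/14121 ≈ 4.1498%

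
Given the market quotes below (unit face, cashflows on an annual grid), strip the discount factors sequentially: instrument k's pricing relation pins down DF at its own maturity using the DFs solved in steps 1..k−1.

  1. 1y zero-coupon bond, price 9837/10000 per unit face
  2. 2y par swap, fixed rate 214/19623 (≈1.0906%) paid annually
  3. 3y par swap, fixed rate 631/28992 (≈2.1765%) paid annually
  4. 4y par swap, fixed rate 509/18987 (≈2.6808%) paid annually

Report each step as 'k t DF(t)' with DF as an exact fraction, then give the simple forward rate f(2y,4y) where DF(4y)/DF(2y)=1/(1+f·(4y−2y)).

1 1 9837/10000
2 2 4893/5000
3 3 9369/10000
4 4 4491/5000
f(2y,4y) = ((4893/5000)/(4491/5000) − 1)/(2) = 67/1497 ≈ 4.4756%

step 1 [1y] zero: DF = P = 9837/10000 ≈ 0.983700
step 2 [2y] swap r/1=214/19623: DF=(1 − 214/19623·(0.983700))/(1+214/19623) = 4893/5000 ≈ 0.978600
step 3 [3y] swap r/1=631/28992: DF=(1 − 631/28992·(0.983700+0.978600))/(1+631/28992) = 9369/10000 ≈ 0.936900
step 4 [4y] swap r/1=509/18987: DF=(1 − 509/18987·(0.983700+0.978600+0.936900))/(1+509/18987) = 4491/5000 ≈ 0.898200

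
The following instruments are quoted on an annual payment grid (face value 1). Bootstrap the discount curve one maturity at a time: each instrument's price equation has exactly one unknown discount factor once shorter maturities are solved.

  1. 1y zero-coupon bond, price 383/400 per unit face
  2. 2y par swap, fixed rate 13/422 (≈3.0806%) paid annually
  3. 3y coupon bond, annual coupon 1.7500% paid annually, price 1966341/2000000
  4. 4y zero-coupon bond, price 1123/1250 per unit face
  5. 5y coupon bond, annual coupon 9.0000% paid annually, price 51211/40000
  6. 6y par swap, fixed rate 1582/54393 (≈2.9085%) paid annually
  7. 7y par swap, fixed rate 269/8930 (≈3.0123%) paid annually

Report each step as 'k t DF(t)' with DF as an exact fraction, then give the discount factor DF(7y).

1 1 383/400
2 2 1883/2000
3 3 1167/1250
4 4 1123/1250
5 5 1733/2000
6 6 4209/5000
7 7 8117/10000
DF(7y) = 8117/10000 ≈ 0.811700

step 1 [1y] zero: DF = P = 383/400 ≈ 0.957500
step 2 [2y] swap r/1=13/422: DF=(1 − 13/422·(0.957500))/(1+13/422) = 1883/2000 ≈ 0.941500
step 3 [3y] bond c/1=7/400: DF=(1966341/2000000 − 7/400·(0.957500+0.941500))/(1+7/400) = 1167/1250 ≈ 0.933600
step 4 [4y] zero: DF = P = 1123/1250 ≈ 0.898400
step 5 [5y] bond c/1=9/100: DF=(51211/40000 − 9/100·(0.957500+0.941500+0.933600+0.898400))/(1+9/100) = 1733/2000 ≈ 0.866500
step 6 [6y] swap r/1=1582/54393: DF=(1 − 1582/54393·(0.957500+0.941500+0.933600+0.898400+0.866500))/(1+1582/54393) = 4209/5000 ≈ 0.841800
step 7 [7y] swap r/1=269/8930: DF=(1 − 269/8930·(0.957500+0.941500+0.933600+0.898400+0.866500+0.841800))/(1+269/8930) = 8117/10000 ≈ 0.811700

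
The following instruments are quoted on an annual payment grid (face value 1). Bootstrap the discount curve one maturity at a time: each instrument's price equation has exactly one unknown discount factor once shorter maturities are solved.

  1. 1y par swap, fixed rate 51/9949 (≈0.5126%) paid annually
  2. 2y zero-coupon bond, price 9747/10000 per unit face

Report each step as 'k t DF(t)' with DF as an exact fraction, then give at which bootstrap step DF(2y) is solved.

1 1 9949/10000
2 2 9747/10000
DF(2y) is solved at step 2

step 1 [1y] swap r/1=51/9949: DF=(1 − 51/9949·(0))/(1+51/9949) = 9949/10000 ≈ 0.994900
step 2 [2y] zero: DF = P = 9747/10000 ≈ 0.974700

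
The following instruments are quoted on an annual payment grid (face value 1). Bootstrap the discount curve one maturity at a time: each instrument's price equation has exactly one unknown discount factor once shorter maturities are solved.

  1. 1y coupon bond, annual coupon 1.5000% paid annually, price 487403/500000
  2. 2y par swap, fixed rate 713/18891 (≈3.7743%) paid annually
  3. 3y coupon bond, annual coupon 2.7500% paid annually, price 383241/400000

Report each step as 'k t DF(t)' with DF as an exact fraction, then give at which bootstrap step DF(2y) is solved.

1 1 2401/2500
2 2 9287/10000
3 3 8819/10000
DF(2y) is solved at step 2

step 1 [1y] bond c/1=3/200: DF=(487403/500000 − 3/200·(0))/(1+3/200) = 2401/2500 ≈ 0.960400
step 2 [2y] swap r/1=713/18891: DF=(1 − 713/18891·(0.960400))/(1+713/18891) = 9287/10000 ≈ 0.928700
step 3 [3y] bond c/1=11/400: DF=(383241/400000 − 11/400·(0.960400+0.928700))/(1+11/400) = 8819/10000 ≈ 0.881900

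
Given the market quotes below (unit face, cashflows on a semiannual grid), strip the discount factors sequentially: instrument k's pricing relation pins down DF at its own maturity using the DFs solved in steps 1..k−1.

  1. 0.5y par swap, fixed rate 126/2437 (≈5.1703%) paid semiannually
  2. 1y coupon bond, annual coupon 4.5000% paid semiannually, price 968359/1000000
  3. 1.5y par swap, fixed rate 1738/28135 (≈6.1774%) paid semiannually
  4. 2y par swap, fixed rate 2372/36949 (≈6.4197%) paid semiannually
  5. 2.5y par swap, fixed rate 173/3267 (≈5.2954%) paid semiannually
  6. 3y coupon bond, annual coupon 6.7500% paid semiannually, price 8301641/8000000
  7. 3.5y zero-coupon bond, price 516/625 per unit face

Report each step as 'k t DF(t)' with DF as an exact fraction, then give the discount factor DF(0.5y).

step 1 [0.5y] swap r/2=63/2437: DF=(1 − 63/2437·(0))/(1+63/2437) = 2437/2500 ≈ 0.974800
step 2 [1y] bond c/2=9/400: DF=(968359/1000000 − 9/400·(0.974800))/(1+9/400) = 1157/1250 ≈ 0.925600
step 3 [1.5y] swap r/2=869/28135: DF=(1 − 869/28135·(0.974800+0.925600))/(1+869/28135) = 9131/10000 ≈ 0.913100
step 4 [2y] swap r/2=1186/36949: DF=(1 − 1186/36949·(0.974800+0.925600+0.913100))/(1+1186/36949) = 4407/5000 ≈ 0.881400
step 5 [2.5y] swap r/2=173/6534: DF=(1 − 173/6534·(0.974800+0.925600+0.913100+0.881400))/(1+173/6534) = 8789/10000 ≈ 0.878900
step 6 [3y] bond c/2=27/800: DF=(8301641/8000000 − 27/800·(0.974800+0.925600+0.913100+0.881400+0.878900))/(1+27/800) = 1709/2000 ≈ 0.854500
step 7 [3.5y] zero: DF = P = 516/625 ≈ 0.825600

1 1/2 2437/2500
2 1 1157/1250
3 3/2 9131/10000
4 2 4407/5000
5 5/2 8789/10000
6 3 1709/2000
7 7/2 516/625
DF(0.5y) = 2437/2500 ≈ 0.974800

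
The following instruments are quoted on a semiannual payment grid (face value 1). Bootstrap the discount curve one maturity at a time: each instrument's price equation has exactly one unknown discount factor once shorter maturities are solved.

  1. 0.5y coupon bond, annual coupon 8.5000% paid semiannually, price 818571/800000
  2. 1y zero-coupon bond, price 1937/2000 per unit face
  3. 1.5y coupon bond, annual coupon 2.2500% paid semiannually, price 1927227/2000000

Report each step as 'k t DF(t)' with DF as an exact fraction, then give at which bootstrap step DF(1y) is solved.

step 1 [0.5y] bond c/2=17/400: DF=(818571/800000 − 17/400·(0))/(1+17/400) = 1963/2000 ≈ 0.981500
step 2 [1y] zero: DF = P = 1937/2000 ≈ 0.968500
step 3 [1.5y] bond c/2=9/800: DF=(1927227/2000000 − 9/800·(0.981500+0.968500))/(1+9/800) = 582/625 ≈ 0.931200

1 1/2 1963/2000
2 1 1937/2000
3 3/2 582/625
DF(1y) is solved at step 2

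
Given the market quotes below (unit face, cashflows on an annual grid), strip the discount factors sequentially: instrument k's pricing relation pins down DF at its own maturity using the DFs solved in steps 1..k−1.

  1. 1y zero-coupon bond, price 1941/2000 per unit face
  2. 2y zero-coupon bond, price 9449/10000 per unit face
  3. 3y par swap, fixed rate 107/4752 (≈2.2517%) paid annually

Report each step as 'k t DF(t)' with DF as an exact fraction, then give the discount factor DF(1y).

1 1 1941/2000
2 2 9449/10000
3 3 4679/5000
DF(1y) = 1941/2000 ≈ 0.970500

step 1 [1y] zero: DF = P = 1941/2000 ≈ 0.970500
step 2 [2y] zero: DF = P = 9449/10000 ≈ 0.944900
step 3 [3y] swap r/1=107/4752: DF=(1 − 107/4752·(0.970500+0.944900))/(1+107/4752) = 4679/5000 ≈ 0.935800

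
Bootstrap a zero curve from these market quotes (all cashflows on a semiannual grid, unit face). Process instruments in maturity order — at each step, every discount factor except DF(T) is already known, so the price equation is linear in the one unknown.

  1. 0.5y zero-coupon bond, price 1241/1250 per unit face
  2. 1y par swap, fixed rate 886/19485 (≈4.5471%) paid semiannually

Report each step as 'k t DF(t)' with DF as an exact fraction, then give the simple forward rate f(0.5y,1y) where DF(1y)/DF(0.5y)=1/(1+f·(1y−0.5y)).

1 1/2 1241/1250
2 1 9557/10000
f(0.5y,1y) = ((1241/1250)/(9557/10000) − 1)/(1/2) = 742/9557 ≈ 7.7639%

step 1 [0.5y] zero: DF = P = 1241/1250 ≈ 0.992800
step 2 [1y] swap r/2=443/19485: DF=(1 − 443/19485·(0.992800))/(1+443/19485) = 9557/10000 ≈ 0.955700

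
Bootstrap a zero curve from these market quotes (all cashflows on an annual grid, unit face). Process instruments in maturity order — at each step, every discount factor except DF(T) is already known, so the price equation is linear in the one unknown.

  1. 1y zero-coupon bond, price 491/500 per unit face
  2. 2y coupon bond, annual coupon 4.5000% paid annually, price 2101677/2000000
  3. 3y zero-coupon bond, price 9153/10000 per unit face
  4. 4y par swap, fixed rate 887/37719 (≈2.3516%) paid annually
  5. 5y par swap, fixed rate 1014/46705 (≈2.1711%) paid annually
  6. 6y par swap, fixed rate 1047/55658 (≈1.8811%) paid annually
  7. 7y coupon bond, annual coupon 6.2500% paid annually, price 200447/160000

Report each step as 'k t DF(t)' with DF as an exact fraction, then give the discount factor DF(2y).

1 1 491/500
2 2 9633/10000
3 3 9153/10000
4 4 9113/10000
5 5 4493/5000
6 6 8953/10000
7 7 8517/10000
DF(2y) = 9633/10000 ≈ 0.963300

step 1 [1y] zero: DF = P = 491/500 ≈ 0.982000
step 2 [2y] bond c/1=9/200: DF=(2101677/2000000 − 9/200·(0.982000))/(1+9/200) = 9633/10000 ≈ 0.963300
step 3 [3y] zero: DF = P = 9153/10000 ≈ 0.915300
step 4 [4y] swap r/1=887/37719: DF=(1 − 887/37719·(0.982000+0.963300+0.915300))/(1+887/37719) = 9113/10000 ≈ 0.911300
step 5 [5y] swap r/1=1014/46705: DF=(1 − 1014/46705·(0.982000+0.963300+0.915300+0.911300))/(1+1014/46705) = 4493/5000 ≈ 0.898600
step 6 [6y] swap r/1=1047/55658: DF=(1 − 1047/55658·(0.982000+0.963300+0.915300+0.911300+0.898600))/(1+1047/55658) = 8953/10000 ≈ 0.895300
step 7 [7y] bond c/1=1/16: DF=(200447/160000 − 1/16·(0.982000+0.963300+0.915300+0.911300+0.898600+0.895300))/(1+1/16) = 8517/10000 ≈ 0.851700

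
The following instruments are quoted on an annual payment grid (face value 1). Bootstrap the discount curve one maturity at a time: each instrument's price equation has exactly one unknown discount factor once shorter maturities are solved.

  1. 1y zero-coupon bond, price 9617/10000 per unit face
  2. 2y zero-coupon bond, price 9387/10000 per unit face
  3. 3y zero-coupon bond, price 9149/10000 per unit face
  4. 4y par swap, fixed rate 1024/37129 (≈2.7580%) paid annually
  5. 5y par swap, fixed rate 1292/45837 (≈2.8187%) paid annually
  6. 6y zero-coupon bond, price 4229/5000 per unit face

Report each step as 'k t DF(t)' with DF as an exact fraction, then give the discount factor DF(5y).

step 1 [1y] zero: DF = P = 9617/10000 ≈ 0.961700
step 2 [2y] zero: DF = P = 9387/10000 ≈ 0.938700
step 3 [3y] zero: DF = P = 9149/10000 ≈ 0.914900
step 4 [4y] swap r/1=1024/37129: DF=(1 − 1024/37129·(0.961700+0.938700+0.914900))/(1+1024/37129) = 561/625 ≈ 0.897600
step 5 [5y] swap r/1=1292/45837: DF=(1 − 1292/45837·(0.961700+0.938700+0.914900+0.897600))/(1+1292/45837) = 2177/2500 ≈ 0.870800
step 6 [6y] zero: DF = P = 4229/5000 ≈ 0.845800

1 1 9617/10000
2 2 9387/10000
3 3 9149/10000
4 4 561/625
5 5 2177/2500
6 6 4229/5000
DF(5y) = 2177/2500 ≈ 0.870800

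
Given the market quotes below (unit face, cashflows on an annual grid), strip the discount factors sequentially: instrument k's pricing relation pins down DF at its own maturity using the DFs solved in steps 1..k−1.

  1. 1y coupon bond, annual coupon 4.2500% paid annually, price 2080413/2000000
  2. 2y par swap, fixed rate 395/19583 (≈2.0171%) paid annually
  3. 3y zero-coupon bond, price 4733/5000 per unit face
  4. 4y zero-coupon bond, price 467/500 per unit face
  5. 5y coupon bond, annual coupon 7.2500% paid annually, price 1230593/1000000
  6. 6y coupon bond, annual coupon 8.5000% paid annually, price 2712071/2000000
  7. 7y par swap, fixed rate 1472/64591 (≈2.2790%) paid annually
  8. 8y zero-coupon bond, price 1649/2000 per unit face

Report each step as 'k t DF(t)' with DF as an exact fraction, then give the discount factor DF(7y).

1 1 4989/5000
2 2 1921/2000
3 3 4733/5000
4 4 467/500
5 5 8879/10000
6 6 1759/2000
7 7 533/625
8 8 1649/2000
DF(7y) = 533/625 ≈ 0.852800

step 1 [1y] bond c/1=17/400: DF=(2080413/2000000 − 17/400·(0))/(1+17/400) = 4989/5000 ≈ 0.997800
step 2 [2y] swap r/1=395/19583: DF=(1 − 395/19583·(0.997800))/(1+395/19583) = 1921/2000 ≈ 0.960500
step 3 [3y] zero: DF = P = 4733/5000 ≈ 0.946600
step 4 [4y] zero: DF = P = 467/500 ≈ 0.934000
step 5 [5y] bond c/1=29/400: DF=(1230593/1000000 − 29/400·(0.997800+0.960500+0.946600+0.934000))/(1+29/400) = 8879/10000 ≈ 0.887900
step 6 [6y] bond c/1=17/200: DF=(2712071/2000000 − 17/200·(0.997800+0.960500+0.946600+0.934000+0.887900))/(1+17/200) = 1759/2000 ≈ 0.879500
step 7 [7y] swap r/1=1472/64591: DF=(1 − 1472/64591·(0.997800+0.960500+0.946600+0.934000+0.887900+0.879500))/(1+1472/64591) = 533/625 ≈ 0.852800
step 8 [8y] zero: DF = P = 1649/2000 ≈ 0.824500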